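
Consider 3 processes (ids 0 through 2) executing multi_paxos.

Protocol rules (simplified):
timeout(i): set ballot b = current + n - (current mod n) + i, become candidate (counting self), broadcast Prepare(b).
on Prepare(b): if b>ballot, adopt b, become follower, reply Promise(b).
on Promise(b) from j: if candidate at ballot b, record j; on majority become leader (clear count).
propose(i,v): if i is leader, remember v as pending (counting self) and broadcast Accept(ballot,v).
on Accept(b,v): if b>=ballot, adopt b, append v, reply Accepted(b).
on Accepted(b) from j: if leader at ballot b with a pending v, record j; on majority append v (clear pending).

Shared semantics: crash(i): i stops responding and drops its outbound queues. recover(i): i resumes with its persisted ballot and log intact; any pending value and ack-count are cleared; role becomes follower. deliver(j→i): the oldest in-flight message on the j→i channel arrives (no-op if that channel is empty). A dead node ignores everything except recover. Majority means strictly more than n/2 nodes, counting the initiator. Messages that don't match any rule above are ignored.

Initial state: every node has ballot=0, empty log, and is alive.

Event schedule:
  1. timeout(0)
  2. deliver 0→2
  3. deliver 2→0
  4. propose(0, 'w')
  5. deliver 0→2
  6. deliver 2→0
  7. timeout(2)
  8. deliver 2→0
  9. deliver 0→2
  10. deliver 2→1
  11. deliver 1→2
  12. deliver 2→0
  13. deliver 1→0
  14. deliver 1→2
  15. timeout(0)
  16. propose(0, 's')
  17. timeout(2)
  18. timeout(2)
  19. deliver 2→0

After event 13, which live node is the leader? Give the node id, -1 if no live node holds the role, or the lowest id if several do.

2

e1 timeout(0): 0[cand,b=3,-]
e2 deliver 0→2: 2[foll,b=3,-]
e3 deliver 2→0: 0[lead,b=3,-]
e4 propose(0,'w'): ·
e5 deliver 0→2: 2[foll,b=3,w]
e6 deliver 2→0: 0[lead,b=3,w]
e7 timeout(2): 2[cand,b=8,w]
e8 deliver 2→0: 0[foll,b=8,w]
e9 deliver 0→2: 2[lead,b=8,w]
e10 deliver 2→1: 1[foll,b=8,-]
e11 deliver 1→2: ·
e12 deliver 2→0: ·
e13 deliver 1→0: ·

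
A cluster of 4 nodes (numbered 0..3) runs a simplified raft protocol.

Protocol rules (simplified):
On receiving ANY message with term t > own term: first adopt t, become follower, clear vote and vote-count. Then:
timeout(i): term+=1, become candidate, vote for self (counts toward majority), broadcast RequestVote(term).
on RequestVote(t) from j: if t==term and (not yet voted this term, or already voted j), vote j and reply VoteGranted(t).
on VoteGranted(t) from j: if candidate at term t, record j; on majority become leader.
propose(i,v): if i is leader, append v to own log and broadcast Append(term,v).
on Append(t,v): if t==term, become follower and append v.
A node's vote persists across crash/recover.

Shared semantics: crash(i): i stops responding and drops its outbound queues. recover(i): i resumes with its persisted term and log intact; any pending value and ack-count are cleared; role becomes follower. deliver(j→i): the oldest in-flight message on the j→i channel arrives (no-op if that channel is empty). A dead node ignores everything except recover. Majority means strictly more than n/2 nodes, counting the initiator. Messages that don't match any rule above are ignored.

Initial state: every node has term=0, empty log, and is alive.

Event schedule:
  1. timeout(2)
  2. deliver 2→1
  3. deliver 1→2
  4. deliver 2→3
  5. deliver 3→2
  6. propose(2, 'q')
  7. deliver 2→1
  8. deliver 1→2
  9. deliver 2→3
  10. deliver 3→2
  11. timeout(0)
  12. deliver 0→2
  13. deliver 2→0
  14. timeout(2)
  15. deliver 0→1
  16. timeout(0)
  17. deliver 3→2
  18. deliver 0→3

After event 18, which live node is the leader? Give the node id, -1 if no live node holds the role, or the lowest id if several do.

-1

e1 timeout(2): 2[cand,t=1,-]
e2 deliver 2→1: 1[foll,t=1,-]
e3 deliver 1→2: ·
e4 deliver 2→3: 3[foll,t=1,-]
e5 deliver 3→2: 2[lead,t=1,-]
e6 propose(2,'q'): 2[lead,t=1,q]
e7 deliver 2→1: 1[foll,t=1,q]
e8 deliver 1→2: ·
e9 deliver 2→3: 3[foll,t=1,q]
e10 deliver 3→2: ·
e11 timeout(0): 0[cand,t=1,-]
e12 deliver 0→2: ·
e13 deliver 2→0: ·
e14 timeout(2): 2[cand,t=2,q]
e15 deliver 0→1: ·
e16 timeout(0): 0[cand,t=2,-]
e17 deliver 3→2: ·
e18 deliver 0→3: ·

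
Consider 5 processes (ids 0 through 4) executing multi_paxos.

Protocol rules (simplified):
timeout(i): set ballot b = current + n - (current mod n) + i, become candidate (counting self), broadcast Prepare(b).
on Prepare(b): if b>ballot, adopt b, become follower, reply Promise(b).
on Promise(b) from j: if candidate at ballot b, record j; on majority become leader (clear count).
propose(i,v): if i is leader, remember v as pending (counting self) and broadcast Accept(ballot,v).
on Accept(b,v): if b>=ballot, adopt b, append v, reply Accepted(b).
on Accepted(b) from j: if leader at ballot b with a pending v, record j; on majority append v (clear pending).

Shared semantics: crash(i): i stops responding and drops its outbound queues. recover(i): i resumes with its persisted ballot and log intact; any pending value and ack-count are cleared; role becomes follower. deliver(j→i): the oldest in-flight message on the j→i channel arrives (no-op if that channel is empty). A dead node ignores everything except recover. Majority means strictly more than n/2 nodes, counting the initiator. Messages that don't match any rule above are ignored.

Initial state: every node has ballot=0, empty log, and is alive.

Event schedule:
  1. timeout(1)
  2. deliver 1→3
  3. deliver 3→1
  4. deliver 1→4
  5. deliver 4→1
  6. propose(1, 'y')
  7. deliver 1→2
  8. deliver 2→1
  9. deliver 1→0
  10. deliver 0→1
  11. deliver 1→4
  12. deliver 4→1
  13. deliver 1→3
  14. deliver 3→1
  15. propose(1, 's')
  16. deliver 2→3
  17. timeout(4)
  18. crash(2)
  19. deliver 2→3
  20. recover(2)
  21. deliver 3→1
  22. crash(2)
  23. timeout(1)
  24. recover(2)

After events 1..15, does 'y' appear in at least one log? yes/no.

yes

1. timeout(1):  <1:cand b6 ->
2. deliver 1→3:  <3:foll b6 ->
3. deliver 3→1:  nop
4. deliver 1→4:  <4:foll b6 ->
5. deliver 4→1:  <1:lead b6 ->
6. propose(1,'y'):  nop
7. deliver 1→2:  <2:foll b6 ->
8. deliver 2→1:  nop
9. deliver 1→0:  <0:foll b6 ->
10. deliver 0→1:  nop
11. deliver 1→4:  <4:foll b6 y>
12. deliver 4→1:  nop
13. deliver 1→3:  <3:foll b6 y>
14. deliver 3→1:  <1:lead b6 y>
15. propose(1,'s'):  nop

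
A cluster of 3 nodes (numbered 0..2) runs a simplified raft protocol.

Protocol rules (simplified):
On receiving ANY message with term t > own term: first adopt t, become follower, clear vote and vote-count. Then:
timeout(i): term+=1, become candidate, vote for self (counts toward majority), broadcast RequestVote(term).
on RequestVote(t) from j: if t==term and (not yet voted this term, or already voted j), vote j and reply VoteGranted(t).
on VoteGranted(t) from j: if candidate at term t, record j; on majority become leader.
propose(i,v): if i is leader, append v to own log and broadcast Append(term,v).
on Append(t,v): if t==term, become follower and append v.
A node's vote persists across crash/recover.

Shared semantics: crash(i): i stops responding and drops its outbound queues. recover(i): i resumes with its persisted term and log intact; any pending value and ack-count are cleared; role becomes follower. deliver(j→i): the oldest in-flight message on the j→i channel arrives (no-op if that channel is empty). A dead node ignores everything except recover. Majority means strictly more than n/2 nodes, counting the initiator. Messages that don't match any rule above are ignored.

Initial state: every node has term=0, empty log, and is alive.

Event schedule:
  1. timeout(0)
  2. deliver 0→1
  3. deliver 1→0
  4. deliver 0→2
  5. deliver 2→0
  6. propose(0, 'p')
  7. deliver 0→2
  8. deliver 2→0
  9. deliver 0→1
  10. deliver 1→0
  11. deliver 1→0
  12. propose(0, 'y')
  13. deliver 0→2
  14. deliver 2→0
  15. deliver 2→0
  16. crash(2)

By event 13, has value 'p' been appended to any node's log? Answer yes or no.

after 1 — timeout(0): n0:cand/t1/[-]
after 2 — deliver 0→1: n1:foll/t1/[-]
after 3 — deliver 1→0: n0:lead/t1/[-]
after 4 — deliver 0→2: n2:foll/t1/[-]
after 5 — deliver 2→0: ·
after 6 — propose(0,'p'): n0:lead/t1/[p]
after 7 — deliver 0→2: n2:foll/t1/[p]
after 8 — deliver 2→0: ·
after 9 — deliver 0→1: n1:foll/t1/[p]
after 10 — deliver 1→0: ·
after 11 — deliver 1→0: ·
after 12 — propose(0,'y'): n0:lead/t1/[p,y]
after 13 — deliver 0→2: n2:foll/t1/[p,y]

yes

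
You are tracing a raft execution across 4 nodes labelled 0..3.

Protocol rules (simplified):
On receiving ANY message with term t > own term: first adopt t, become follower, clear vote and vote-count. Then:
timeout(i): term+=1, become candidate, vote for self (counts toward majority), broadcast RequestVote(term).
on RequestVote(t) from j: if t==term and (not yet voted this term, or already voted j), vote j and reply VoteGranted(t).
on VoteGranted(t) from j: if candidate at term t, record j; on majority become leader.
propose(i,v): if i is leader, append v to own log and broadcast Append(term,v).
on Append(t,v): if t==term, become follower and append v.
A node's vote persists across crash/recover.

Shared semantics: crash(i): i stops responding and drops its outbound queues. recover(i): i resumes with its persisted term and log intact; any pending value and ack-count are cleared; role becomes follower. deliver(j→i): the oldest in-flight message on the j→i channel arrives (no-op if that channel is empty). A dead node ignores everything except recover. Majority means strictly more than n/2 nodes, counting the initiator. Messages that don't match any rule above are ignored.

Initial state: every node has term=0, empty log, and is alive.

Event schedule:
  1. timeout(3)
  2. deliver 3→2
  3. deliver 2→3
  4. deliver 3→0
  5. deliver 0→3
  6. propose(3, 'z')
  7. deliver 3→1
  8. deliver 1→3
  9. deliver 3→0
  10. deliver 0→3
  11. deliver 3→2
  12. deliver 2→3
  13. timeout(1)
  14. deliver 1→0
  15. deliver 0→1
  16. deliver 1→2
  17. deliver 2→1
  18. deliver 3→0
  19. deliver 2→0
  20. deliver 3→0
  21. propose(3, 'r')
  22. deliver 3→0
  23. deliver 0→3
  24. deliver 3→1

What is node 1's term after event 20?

2

e1 timeout(3): 3[cand,t=1,-]
e2 deliver 3→2: 2[foll,t=1,-]
e3 deliver 2→3: ·
e4 deliver 3→0: 0[foll,t=1,-]
e5 deliver 0→3: 3[lead,t=1,-]
e6 propose(3,'z'): 3[lead,t=1,z]
e7 deliver 3→1: 1[foll,t=1,-]
e8 deliver 1→3: ·
e9 deliver 3→0: 0[foll,t=1,z]
e10 deliver 0→3: ·
e11 deliver 3→2: 2[foll,t=1,z]
e12 deliver 2→3: ·
e13 timeout(1): 1[cand,t=2,-]
e14 deliver 1→0: 0[foll,t=2,z]
e15 deliver 0→1: ·
e16 deliver 1→2: 2[foll,t=2,z]
e17 deliver 2→1: 1[lead,t=2,-]
e18 deliver 3→0: ·
e19 deliver 2→0: ·
e20 deliver 3→0: ·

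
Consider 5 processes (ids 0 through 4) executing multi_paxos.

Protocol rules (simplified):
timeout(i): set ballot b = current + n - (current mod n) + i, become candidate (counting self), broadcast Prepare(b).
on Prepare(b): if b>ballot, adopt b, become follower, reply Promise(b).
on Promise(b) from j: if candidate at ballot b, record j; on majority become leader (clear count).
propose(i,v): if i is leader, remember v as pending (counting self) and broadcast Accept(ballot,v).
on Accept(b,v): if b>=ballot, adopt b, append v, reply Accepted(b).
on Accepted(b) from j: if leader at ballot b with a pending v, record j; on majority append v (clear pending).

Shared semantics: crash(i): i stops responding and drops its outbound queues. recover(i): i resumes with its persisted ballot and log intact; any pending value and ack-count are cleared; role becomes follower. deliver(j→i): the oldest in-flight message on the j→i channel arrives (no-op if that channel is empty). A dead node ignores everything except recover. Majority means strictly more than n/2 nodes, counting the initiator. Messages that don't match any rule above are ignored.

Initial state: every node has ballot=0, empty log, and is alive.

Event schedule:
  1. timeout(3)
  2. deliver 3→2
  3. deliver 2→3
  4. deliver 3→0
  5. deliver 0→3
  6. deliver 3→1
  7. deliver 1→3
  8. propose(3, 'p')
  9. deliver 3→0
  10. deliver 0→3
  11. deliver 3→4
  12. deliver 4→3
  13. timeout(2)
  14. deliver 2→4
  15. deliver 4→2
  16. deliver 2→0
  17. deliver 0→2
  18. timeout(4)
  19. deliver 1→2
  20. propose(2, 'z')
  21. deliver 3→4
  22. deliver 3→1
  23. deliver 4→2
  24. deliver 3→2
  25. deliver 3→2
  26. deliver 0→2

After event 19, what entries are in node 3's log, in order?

e1 timeout(3): 3[cand,b=8,-]
e2 deliver 3→2: 2[foll,b=8,-]
e3 deliver 2→3: ·
e4 deliver 3→0: 0[foll,b=8,-]
e5 deliver 0→3: 3[lead,b=8,-]
e6 deliver 3→1: 1[foll,b=8,-]
e7 deliver 1→3: ·
e8 propose(3,'p'): ·
e9 deliver 3→0: 0[foll,b=8,p]
e10 deliver 0→3: ·
e11 deliver 3→4: 4[foll,b=8,-]
e12 deliver 4→3: ·
e13 timeout(2): 2[cand,b=12,-]
e14 deliver 2→4: 4[foll,b=12,-]
e15 deliver 4→2: ·
e16 deliver 2→0: 0[foll,b=12,p]
e17 deliver 0→2: 2[lead,b=12,-]
e18 timeout(4): 4[cand,b=19,-]
e19 deliver 1→2: ·

empty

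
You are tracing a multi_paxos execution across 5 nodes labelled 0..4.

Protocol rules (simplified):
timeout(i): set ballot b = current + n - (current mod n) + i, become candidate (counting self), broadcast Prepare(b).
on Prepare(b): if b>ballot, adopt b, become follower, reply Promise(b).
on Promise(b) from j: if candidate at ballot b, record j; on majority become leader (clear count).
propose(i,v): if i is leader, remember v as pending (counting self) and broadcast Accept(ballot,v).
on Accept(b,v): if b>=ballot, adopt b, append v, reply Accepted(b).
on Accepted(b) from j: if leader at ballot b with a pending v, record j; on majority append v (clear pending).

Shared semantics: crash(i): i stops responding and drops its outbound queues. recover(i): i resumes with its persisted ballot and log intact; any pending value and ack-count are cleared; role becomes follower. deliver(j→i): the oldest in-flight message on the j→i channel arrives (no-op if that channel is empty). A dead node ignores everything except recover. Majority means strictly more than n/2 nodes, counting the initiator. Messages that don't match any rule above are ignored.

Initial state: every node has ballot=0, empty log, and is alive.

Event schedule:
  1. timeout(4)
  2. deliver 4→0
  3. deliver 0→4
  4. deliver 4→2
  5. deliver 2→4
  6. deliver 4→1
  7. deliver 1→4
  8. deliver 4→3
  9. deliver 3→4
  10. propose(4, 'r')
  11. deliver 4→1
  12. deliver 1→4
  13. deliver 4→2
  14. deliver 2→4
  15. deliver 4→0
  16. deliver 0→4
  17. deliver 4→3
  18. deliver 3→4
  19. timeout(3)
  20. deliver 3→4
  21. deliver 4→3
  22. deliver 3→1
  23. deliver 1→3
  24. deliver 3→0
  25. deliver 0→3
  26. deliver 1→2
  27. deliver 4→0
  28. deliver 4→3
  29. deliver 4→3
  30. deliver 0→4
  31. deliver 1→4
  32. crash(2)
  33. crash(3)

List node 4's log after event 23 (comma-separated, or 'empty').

r

[1] timeout(4) → N4(cand b9 [-])
[2] deliver 4→0 → N0(foll b9 [-])
[3] deliver 0→4 → ∅
[4] deliver 4→2 → N2(foll b9 [-])
[5] deliver 2→4 → N4(lead b9 [-])
[6] deliver 4→1 → N1(foll b9 [-])
[7] deliver 1→4 → ∅
[8] deliver 4→3 → N3(foll b9 [-])
[9] deliver 3→4 → ∅
[10] propose(4,'r') → ∅
[11] deliver 4→1 → N1(foll b9 [r])
[12] deliver 1→4 → ∅
[13] deliver 4→2 → N2(foll b9 [r])
[14] deliver 2→4 → N4(lead b9 [r])
[15] deliver 4→0 → N0(foll b9 [r])
[16] deliver 0→4 → ∅
[17] deliver 4→3 → N3(foll b9 [r])
[18] deliver 3→4 → ∅
[19] timeout(3) → N3(cand b13 [r])
[20] deliver 3→4 → N4(foll b13 [r])
[21] deliver 4→3 → ∅
[22] deliver 3→1 → N1(foll b13 [r])
[23] deliver 1→3 → N3(lead b13 [r])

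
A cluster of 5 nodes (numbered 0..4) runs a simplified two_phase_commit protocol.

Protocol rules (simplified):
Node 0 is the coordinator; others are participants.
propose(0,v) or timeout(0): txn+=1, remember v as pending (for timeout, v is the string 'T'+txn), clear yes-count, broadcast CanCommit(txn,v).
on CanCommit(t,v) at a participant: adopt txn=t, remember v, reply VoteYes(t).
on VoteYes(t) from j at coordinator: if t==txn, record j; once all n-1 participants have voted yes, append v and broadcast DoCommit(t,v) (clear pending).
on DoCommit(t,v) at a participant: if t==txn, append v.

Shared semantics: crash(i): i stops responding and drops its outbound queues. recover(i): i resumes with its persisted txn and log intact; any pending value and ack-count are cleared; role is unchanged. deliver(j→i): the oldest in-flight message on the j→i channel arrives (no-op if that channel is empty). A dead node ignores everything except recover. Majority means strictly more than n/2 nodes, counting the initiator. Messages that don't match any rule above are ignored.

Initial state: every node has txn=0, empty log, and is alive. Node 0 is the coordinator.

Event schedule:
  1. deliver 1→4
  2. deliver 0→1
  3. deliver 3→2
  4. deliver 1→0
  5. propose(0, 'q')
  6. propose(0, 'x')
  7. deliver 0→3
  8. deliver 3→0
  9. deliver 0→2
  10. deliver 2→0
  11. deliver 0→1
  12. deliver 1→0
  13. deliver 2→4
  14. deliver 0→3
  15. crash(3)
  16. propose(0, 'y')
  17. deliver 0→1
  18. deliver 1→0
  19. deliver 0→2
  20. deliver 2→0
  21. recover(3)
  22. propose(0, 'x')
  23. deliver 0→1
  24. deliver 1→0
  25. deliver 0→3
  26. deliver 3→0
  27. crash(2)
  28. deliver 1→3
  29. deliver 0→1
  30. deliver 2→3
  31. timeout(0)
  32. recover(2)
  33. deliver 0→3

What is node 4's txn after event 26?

[1] deliver 1→4 → ∅
[2] deliver 0→1 → ∅
[3] deliver 3→2 → ∅
[4] deliver 1→0 → ∅
[5] propose(0,'q') → N0(coor t1 [-])
[6] propose(0,'x') → N0(coor t2 [-])
[7] deliver 0→3 → N3(part t1 [-])
[8] deliver 3→0 → ∅
[9] deliver 0→2 → N2(part t1 [-])
[10] deliver 2→0 → ∅
[11] deliver 0→1 → N1(part t1 [-])
[12] deliver 1→0 → ∅
[13] deliver 2→4 → ∅
[14] deliver 0→3 → N3(part t2 [-])
[15] crash(3) → N3(✗part t2 [-])
[16] propose(0,'y') → N0(coor t3 [-])
[17] deliver 0→1 → N1(part t2 [-])
[18] deliver 1→0 → ∅
[19] deliver 0→2 → N2(part t2 [-])
[20] deliver 2→0 → ∅
[21] recover(3) → N3(part t2 [-])
[22] propose(0,'x') → N0(coor t4 [-])
[23] deliver 0→1 → N1(part t3 [-])
[24] deliver 1→0 → ∅
[25] deliver 0→3 → N3(part t3 [-])
[26] deliver 3→0 → ∅

0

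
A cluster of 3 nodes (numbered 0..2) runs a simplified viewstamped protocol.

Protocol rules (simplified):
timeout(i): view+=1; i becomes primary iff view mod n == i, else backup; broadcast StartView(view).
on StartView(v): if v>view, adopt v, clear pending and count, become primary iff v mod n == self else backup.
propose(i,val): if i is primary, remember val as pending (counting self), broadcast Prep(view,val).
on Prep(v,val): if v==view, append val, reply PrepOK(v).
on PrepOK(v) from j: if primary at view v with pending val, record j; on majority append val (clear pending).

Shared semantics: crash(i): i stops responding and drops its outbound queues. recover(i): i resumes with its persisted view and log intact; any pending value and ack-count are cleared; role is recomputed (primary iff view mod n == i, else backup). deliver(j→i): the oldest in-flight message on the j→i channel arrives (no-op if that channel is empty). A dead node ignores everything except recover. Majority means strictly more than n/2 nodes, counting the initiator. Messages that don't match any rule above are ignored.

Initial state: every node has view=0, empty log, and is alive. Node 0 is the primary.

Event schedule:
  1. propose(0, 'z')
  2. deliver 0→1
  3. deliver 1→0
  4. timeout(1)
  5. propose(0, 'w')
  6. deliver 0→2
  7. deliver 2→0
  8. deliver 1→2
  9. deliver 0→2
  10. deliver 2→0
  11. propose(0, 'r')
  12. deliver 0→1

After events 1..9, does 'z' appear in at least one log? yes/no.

yes

step 1 propose(0,'z'): —
step 2 deliver 0→1: 1={back,v=0,log=z}
step 3 deliver 1→0: 0={prim,v=0,log=z}
step 4 timeout(1): 1={prim,v=1,log=z}
step 5 propose(0,'w'): —
step 6 deliver 0→2: 2={back,v=0,log=z}
step 7 deliver 2→0: 0={prim,v=0,log=z,w}
step 8 deliver 1→2: 2={back,v=1,log=z}
step 9 deliver 0→2: —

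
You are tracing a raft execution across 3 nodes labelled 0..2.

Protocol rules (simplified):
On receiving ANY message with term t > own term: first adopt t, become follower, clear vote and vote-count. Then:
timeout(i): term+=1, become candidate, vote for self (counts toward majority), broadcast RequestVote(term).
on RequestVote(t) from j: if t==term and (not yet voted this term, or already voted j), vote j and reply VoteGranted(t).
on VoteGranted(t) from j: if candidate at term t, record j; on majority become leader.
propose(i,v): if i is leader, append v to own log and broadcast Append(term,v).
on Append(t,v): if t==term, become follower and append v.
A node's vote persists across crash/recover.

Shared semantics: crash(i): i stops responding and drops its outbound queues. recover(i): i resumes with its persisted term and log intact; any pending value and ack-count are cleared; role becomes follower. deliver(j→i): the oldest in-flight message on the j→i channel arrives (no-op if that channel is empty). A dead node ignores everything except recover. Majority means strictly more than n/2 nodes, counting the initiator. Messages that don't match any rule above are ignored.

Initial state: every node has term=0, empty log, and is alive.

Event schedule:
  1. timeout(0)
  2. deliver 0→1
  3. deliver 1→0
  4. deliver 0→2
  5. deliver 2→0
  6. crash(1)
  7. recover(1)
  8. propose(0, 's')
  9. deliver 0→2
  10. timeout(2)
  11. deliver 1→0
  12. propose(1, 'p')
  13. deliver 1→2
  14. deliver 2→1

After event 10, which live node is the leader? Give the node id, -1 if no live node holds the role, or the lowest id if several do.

0

1. timeout(0):  <0:cand t1 ->
2. deliver 0→1:  <1:foll t1 ->
3. deliver 1→0:  <0:lead t1 ->
4. deliver 0→2:  <2:foll t1 ->
5. deliver 2→0:  nop
6. crash(1):  <1:✗foll t1 ->
7. recover(1):  <1:foll t1 ->
8. propose(0,'s'):  <0:lead t1 s>
9. deliver 0→2:  <2:foll t1 s>
10. timeout(2):  <2:cand t2 s>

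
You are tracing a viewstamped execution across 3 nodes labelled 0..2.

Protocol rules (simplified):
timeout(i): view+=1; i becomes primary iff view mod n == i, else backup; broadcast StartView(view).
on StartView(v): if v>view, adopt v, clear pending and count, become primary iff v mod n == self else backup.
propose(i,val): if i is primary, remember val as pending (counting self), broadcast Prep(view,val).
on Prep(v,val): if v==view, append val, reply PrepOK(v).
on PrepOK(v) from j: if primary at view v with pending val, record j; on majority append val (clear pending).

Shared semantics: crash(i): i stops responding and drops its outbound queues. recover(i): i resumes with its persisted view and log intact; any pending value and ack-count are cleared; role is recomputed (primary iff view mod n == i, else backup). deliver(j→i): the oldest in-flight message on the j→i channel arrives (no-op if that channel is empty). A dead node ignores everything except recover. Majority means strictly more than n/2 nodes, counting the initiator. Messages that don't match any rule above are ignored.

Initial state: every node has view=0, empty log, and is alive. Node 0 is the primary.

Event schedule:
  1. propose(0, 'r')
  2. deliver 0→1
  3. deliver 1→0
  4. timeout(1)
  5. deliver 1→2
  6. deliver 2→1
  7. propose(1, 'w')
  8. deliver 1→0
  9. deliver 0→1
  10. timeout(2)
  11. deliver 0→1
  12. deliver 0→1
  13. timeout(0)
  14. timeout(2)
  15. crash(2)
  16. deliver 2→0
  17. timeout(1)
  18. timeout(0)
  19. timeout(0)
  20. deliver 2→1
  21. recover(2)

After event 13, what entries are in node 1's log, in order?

e1 propose(0,'r'): ·
e2 deliver 0→1: 1[back,v=0,r]
e3 deliver 1→0: 0[prim,v=0,r]
e4 timeout(1): 1[prim,v=1,r]
e5 deliver 1→2: 2[back,v=1,-]
e6 deliver 2→1: ·
e7 propose(1,'w'): ·
e8 deliver 1→0: 0[back,v=1,r]
e9 deliver 0→1: ·
e10 timeout(2): 2[prim,v=2,-]
e11 deliver 0→1: ·
e12 deliver 0→1: ·
e13 timeout(0): 0[back,v=2,r]

r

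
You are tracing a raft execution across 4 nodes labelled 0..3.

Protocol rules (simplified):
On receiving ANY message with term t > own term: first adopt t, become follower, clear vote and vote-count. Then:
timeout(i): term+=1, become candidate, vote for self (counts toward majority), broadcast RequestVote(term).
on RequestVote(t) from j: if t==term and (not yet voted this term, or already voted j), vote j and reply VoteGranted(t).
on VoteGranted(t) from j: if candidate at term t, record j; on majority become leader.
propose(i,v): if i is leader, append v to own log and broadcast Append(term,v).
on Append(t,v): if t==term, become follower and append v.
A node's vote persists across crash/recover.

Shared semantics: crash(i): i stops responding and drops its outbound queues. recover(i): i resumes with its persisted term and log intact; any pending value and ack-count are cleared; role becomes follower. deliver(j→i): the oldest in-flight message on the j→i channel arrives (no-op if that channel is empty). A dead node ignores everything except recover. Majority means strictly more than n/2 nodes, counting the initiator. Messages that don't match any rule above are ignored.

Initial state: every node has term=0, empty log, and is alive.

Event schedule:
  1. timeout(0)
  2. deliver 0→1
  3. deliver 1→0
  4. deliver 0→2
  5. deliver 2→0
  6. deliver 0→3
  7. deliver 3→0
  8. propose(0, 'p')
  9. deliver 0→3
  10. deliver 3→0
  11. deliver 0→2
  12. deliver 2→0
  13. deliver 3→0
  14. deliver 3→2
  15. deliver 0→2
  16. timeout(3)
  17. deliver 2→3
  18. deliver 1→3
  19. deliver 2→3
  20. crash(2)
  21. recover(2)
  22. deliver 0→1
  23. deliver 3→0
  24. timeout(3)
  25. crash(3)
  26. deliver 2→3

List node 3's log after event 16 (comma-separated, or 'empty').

p

after 1 — timeout(0): n0:cand/t1/[-]
after 2 — deliver 0→1: n1:foll/t1/[-]
after 3 — deliver 1→0: ·
after 4 — deliver 0→2: n2:foll/t1/[-]
after 5 — deliver 2→0: n0:lead/t1/[-]
after 6 — deliver 0→3: n3:foll/t1/[-]
after 7 — deliver 3→0: ·
after 8 — propose(0,'p'): n0:lead/t1/[p]
after 9 — deliver 0→3: n3:foll/t1/[p]
after 10 — deliver 3→0: ·
after 11 — deliver 0→2: n2:foll/t1/[p]
after 12 — deliver 2→0: ·
after 13 — deliver 3→0: ·
after 14 — deliver 3→2: ·
after 15 — deliver 0→2: ·
after 16 — timeout(3): n3:cand/t2/[p]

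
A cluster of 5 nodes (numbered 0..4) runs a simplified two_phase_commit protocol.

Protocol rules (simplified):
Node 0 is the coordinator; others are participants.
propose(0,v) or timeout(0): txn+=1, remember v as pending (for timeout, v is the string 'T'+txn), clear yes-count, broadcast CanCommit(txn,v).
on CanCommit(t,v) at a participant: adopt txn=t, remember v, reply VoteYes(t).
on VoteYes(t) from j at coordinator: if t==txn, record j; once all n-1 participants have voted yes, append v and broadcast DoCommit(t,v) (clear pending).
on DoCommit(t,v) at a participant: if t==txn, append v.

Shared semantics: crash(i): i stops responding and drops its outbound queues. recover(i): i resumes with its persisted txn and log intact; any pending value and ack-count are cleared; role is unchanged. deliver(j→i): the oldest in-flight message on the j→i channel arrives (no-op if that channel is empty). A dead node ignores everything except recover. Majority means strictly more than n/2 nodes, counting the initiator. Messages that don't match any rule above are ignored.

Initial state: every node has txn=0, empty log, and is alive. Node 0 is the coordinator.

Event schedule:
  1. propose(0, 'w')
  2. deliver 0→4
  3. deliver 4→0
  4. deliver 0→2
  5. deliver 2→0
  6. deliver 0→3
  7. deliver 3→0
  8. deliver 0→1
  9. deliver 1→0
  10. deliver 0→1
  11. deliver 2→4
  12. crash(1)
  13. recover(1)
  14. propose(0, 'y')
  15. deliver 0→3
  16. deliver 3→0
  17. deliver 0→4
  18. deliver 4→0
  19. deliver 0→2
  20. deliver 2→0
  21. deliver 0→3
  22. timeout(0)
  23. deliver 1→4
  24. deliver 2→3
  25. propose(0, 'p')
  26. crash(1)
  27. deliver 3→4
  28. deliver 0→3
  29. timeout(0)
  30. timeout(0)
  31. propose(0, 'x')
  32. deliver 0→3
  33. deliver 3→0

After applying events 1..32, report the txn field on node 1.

1

[1] propose(0,'w') → N0(coor t1 [-])
[2] deliver 0→4 → N4(part t1 [-])
[3] deliver 4→0 → ∅
[4] deliver 0→2 → N2(part t1 [-])
[5] deliver 2→0 → ∅
[6] deliver 0→3 → N3(part t1 [-])
[7] deliver 3→0 → ∅
[8] deliver 0→1 → N1(part t1 [-])
[9] deliver 1→0 → N0(coor t1 [w])
[10] deliver 0→1 → N1(part t1 [w])
[11] deliver 2→4 → ∅
[12] crash(1) → N1(✗part t1 [w])
[13] recover(1) → N1(part t1 [w])
[14] propose(0,'y') → N0(coor t2 [w])
[15] deliver 0→3 → N3(part t1 [w])
[16] deliver 3→0 → ∅
[17] deliver 0→4 → N4(part t1 [w])
[18] deliver 4→0 → ∅
[19] deliver 0→2 → N2(part t1 [w])
[20] deliver 2→0 → ∅
[21] deliver 0→3 → N3(part t2 [w])
[22] timeout(0) → N0(coor t3 [w])
[23] deliver 1→4 → ∅
[24] deliver 2→3 → ∅
[25] propose(0,'p') → N0(coor t4 [w])
[26] crash(1) → N1(✗part t1 [w])
[27] deliver 3→4 → ∅
[28] deliver 0→3 → N3(part t3 [w])
[29] timeout(0) → N0(coor t5 [w])
[30] timeout(0) → N0(coor t6 [w])
[31] propose(0,'x') → N0(coor t7 [w])
[32] deliver 0→3 → N3(part t4 [w])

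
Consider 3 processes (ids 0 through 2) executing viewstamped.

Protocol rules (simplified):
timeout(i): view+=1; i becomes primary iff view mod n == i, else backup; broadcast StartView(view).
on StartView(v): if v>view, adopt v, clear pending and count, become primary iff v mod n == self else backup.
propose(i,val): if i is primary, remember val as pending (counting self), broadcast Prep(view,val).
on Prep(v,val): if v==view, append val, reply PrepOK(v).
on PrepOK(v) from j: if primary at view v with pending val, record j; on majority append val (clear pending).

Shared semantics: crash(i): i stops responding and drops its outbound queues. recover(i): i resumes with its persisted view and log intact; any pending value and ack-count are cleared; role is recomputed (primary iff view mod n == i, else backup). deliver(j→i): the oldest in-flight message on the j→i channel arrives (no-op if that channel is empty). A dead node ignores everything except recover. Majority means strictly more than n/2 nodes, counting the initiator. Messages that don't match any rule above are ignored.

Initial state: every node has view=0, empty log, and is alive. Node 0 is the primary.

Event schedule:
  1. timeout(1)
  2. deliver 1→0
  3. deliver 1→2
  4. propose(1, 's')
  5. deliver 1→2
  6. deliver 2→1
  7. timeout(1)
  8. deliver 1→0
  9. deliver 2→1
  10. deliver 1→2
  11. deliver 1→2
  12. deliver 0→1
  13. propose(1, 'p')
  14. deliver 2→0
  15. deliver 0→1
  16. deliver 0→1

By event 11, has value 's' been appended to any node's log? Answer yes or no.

yes

1. timeout(1):  <1:prim v1 ->
2. deliver 1→0:  <0:back v1 ->
3. deliver 1→2:  <2:back v1 ->
4. propose(1,'s'):  nop
5. deliver 1→2:  <2:back v1 s>
6. deliver 2→1:  <1:prim v1 s>
7. timeout(1):  <1:back v2 s>
8. deliver 1→0:  <0:back v1 s>
9. deliver 2→1:  nop
10. deliver 1→2:  <2:prim v2 s>
11. deliver 1→2:  nop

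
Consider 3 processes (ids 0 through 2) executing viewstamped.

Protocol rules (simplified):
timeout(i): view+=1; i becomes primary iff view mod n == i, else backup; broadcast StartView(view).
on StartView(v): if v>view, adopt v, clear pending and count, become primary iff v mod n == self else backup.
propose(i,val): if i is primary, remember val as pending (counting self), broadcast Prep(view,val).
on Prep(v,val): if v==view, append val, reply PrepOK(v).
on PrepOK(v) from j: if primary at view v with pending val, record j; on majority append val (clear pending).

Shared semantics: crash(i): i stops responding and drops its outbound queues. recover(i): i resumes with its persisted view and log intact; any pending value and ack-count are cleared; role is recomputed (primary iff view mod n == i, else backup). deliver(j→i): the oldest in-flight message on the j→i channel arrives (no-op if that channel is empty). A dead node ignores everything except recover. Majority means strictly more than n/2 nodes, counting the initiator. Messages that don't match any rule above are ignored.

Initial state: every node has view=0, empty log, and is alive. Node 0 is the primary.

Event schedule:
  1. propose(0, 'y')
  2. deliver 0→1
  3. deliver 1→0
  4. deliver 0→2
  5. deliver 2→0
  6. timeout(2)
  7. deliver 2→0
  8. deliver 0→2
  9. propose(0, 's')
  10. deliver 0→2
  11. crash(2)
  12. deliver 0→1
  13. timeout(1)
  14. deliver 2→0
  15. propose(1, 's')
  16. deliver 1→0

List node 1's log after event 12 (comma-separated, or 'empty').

after 1 — propose(0,'y'): ·
after 2 — deliver 0→1: n1:back/v0/[y]
after 3 — deliver 1→0: n0:prim/v0/[y]
after 4 — deliver 0→2: n2:back/v0/[y]
after 5 — deliver 2→0: ·
after 6 — timeout(2): n2:back/v1/[y]
after 7 — deliver 2→0: n0:back/v1/[y]
after 8 — deliver 0→2: ·
after 9 — propose(0,'s'): ·
after 10 — deliver 0→2: ·
after 11 — crash(2): n2:✗back/v1/[y]
after 12 — deliver 0→1: ·

y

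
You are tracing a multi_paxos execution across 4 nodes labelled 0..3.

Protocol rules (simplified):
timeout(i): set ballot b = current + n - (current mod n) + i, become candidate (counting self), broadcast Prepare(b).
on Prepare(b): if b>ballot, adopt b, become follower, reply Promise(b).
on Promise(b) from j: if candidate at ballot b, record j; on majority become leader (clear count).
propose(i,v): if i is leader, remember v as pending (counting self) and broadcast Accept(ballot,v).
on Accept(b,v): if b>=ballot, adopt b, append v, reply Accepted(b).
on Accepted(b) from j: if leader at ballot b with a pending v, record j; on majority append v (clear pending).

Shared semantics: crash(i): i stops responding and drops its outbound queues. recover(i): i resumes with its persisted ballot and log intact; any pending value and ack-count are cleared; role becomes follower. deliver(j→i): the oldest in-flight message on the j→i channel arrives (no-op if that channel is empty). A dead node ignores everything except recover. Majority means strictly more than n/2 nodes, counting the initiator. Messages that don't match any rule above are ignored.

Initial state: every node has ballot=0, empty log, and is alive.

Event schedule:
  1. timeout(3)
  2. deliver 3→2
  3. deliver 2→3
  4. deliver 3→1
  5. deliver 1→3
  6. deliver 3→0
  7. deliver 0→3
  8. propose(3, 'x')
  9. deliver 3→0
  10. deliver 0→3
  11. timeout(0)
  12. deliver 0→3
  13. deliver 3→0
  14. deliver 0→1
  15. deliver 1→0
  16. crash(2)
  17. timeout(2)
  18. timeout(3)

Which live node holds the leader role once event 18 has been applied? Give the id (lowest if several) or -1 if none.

e1 timeout(3): 3[cand,b=7,-]
e2 deliver 3→2: 2[foll,b=7,-]
e3 deliver 2→3: ·
e4 deliver 3→1: 1[foll,b=7,-]
e5 deliver 1→3: 3[lead,b=7,-]
e6 deliver 3→0: 0[foll,b=7,-]
e7 deliver 0→3: ·
e8 propose(3,'x'): ·
e9 deliver 3→0: 0[foll,b=7,x]
e10 deliver 0→3: ·
e11 timeout(0): 0[cand,b=8,x]
e12 deliver 0→3: 3[foll,b=8,-]
e13 deliver 3→0: ·
e14 deliver 0→1: 1[foll,b=8,-]
e15 deliver 1→0: 0[lead,b=8,x]
e16 crash(2): 2[✗foll,b=7,-]
e17 timeout(2): ·
e18 timeout(3): 3[cand,b=15,-]

0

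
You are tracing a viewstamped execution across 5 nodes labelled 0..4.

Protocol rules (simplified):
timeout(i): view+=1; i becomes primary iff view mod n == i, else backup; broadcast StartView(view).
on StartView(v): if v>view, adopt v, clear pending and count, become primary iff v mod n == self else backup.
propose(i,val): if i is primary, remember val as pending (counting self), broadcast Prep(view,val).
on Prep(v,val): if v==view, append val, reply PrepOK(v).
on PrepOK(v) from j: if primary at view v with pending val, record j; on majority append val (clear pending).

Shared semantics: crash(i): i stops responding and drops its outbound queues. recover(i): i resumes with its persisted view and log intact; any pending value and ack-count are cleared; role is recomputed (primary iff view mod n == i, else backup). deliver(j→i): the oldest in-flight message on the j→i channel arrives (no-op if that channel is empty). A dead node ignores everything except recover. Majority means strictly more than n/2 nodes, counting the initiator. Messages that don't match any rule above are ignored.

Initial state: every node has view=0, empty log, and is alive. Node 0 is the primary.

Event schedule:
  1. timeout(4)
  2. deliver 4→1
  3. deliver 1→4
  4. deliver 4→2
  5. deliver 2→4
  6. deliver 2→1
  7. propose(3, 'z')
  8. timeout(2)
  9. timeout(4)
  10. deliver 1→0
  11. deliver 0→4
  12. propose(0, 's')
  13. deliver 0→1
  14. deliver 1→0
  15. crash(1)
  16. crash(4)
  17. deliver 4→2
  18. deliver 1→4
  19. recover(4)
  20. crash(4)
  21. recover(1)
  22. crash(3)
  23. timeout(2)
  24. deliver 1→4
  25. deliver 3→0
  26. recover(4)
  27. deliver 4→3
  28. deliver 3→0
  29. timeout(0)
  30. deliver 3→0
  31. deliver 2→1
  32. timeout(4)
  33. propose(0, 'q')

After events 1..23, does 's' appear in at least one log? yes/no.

no

[1] timeout(4) → N4(back v1 [-])
[2] deliver 4→1 → N1(prim v1 [-])
[3] deliver 1→4 → ∅
[4] deliver 4→2 → N2(back v1 [-])
[5] deliver 2→4 → ∅
[6] deliver 2→1 → ∅
[7] propose(3,'z') → ∅
[8] timeout(2) → N2(prim v2 [-])
[9] timeout(4) → N4(back v2 [-])
[10] deliver 1→0 → ∅
[11] deliver 0→4 → ∅
[12] propose(0,'s') → ∅
[13] deliver 0→1 → ∅
[14] deliver 1→0 → ∅
[15] crash(1) → N1(✗prim v1 [-])
[16] crash(4) → N4(✗back v2 [-])
[17] deliver 4→2 → ∅
[18] deliver 1→4 → ∅
[19] recover(4) → N4(back v2 [-])
[20] crash(4) → N4(✗back v2 [-])
[21] recover(1) → N1(prim v1 [-])
[22] crash(3) → N3(✗back v0 [-])
[23] timeout(2) → N2(back v3 [-])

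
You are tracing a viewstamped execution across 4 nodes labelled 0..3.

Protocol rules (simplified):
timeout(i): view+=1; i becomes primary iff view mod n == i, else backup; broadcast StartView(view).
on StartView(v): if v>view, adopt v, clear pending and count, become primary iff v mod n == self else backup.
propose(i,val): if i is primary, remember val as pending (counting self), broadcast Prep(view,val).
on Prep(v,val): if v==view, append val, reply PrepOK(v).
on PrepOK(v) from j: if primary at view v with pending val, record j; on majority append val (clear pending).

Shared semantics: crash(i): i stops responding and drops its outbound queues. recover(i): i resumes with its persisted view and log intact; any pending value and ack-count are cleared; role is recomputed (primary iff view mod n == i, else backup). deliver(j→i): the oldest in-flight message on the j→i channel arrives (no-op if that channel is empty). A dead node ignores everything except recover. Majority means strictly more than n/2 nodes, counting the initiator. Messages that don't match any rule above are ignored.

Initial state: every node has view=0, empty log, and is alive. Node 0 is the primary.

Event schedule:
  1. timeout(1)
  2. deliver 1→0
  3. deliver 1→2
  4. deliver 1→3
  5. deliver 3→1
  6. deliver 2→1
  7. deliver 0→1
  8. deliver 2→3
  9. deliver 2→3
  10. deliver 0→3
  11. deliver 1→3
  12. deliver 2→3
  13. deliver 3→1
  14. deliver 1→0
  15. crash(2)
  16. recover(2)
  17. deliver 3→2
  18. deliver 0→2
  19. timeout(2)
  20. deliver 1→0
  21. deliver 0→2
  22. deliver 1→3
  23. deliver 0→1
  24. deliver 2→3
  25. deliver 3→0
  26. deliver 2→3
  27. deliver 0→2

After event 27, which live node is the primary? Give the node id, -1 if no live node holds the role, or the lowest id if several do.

e1 timeout(1): 1[prim,v=1,-]
e2 deliver 1→0: 0[back,v=1,-]
e3 deliver 1→2: 2[back,v=1,-]
e4 deliver 1→3: 3[back,v=1,-]
e5 deliver 3→1: ·
e6 deliver 2→1: ·
e7 deliver 0→1: ·
e8 deliver 2→3: ·
e9 deliver 2→3: ·
e10 deliver 0→3: ·
e11 deliver 1→3: ·
e12 deliver 2→3: ·
e13 deliver 3→1: ·
e14 deliver 1→0: ·
e15 crash(2): 2[✗back,v=1,-]
e16 recover(2): 2[back,v=1,-]
e17 deliver 3→2: ·
e18 deliver 0→2: ·
e19 timeout(2): 2[prim,v=2,-]
e20 deliver 1→0: ·
e21 deliver 0→2: ·
e22 deliver 1→3: ·
e23 deliver 0→1: ·
e24 deliver 2→3: 3[back,v=2,-]
e25 deliver 3→0: ·
e26 deliver 2→3: ·
e27 deliver 0→2: ·

1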